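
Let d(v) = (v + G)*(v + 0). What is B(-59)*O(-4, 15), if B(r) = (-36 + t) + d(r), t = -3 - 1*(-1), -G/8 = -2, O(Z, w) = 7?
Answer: 17493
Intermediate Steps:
G = 16 (G = -8*(-2) = 16)
d(v) = v*(16 + v) (d(v) = (v + 16)*(v + 0) = (16 + v)*v = v*(16 + v))
t = -2 (t = -3 + 1 = -2)
B(r) = -38 + r*(16 + r) (B(r) = (-36 - 2) + r*(16 + r) = -38 + r*(16 + r))
B(-59)*O(-4, 15) = (-38 - 59*(16 - 59))*7 = (-38 - 59*(-43))*7 = (-38 + 2537)*7 = 2499*7 = 17493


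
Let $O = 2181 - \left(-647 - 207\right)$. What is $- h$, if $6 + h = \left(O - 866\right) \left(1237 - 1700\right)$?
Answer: $1004253$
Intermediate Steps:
$O = 3035$ ($O = 2181 - -854 = 2181 + 854 = 3035$)
$h = -1004253$ ($h = -6 + \left(3035 - 866\right) \left(1237 - 1700\right) = -6 + 2169 \left(-463\right) = -6 - 1004247 = -1004253$)
$- h = \left(-1\right) \left(-1004253\right) = 1004253$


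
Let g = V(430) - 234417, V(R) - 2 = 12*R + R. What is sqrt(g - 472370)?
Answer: 11*I*sqrt(5795) ≈ 837.37*I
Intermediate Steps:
V(R) = 2 + 13*R (V(R) = 2 + (12*R + R) = 2 + 13*R)
g = -228825 (g = (2 + 13*430) - 234417 = (2 + 5590) - 234417 = 5592 - 234417 = -228825)
sqrt(g - 472370) = sqrt(-228825 - 472370) = sqrt(-701195) = 11*I*sqrt(5795)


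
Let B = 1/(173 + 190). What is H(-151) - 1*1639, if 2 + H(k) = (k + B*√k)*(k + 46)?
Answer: 14214 - 35*I*√151/121 ≈ 14214.0 - 3.5544*I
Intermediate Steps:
B = 1/363 ≈ 0.0027548
H(k) = -2 + (46 + k)*(k + √k/363) (H(k) = -2 + (k + √k/363)*(k + 46) = -2 + (k + √k/363)*(46 + k) = -2 + (46 + k)*(k + √k/363))
H(-151) - 1*1639 = (-2 + (-151)² + 46*(-151) + (-151)^(3/2)/363 + 46*√(-151)/363) - 1*1639 = (-2 + 22801 - 6946 + (-151*I*√151)/363 + 46*(I*√151)/363) - 1639 = (-2 + 22801 - 6946 - 151*I*√151/363 + 46*I*√151/363) - 1639 = (15853 - 35*I*√151/121) - 1639 = 14214 - 35*I*√151/121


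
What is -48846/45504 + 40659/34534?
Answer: 13608281/130952928 ≈ 0.10392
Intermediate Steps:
-48846/45504 + 40659/34534 = -48846*1/45504 + 40659*(1/34534) = -8141/7584 + 40659/34534 = 13608281/130952928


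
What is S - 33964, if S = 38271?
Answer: 4307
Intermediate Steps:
S - 33964 = 38271 - 33964 = 4307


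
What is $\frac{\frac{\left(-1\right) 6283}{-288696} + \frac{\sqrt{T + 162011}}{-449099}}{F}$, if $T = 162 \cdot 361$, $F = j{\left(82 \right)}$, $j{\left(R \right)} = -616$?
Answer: $- \frac{6283}{177836736} + \frac{\sqrt{220493}}{276644984} \approx -3.3633 \cdot 10^{-5}$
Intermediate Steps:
$F = -616$
$T = 58482$
$\frac{\frac{\left(-1\right) 6283}{-288696} + \frac{\sqrt{T + 162011}}{-449099}}{F} = \frac{\frac{\left(-1\right) 6283}{-288696} + \frac{\sqrt{58482 + 162011}}{-449099}}{-616} = \left(\left(-6283\right) \left(- \frac{1}{288696}\right) + \sqrt{220493} \left(- \frac{1}{449099}\right)\right) \left(- \frac{1}{616}\right) = \left(\frac{6283}{288696} - \frac{\sqrt{220493}}{449099}\right) \left(- \frac{1}{616}\right) = - \frac{6283}{177836736} + \frac{\sqrt{220493}}{276644984}$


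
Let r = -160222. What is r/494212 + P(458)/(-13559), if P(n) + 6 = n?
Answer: -1197916961/3350510254 ≈ -0.35753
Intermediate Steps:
P(n) = -6 + n
r/494212 + P(458)/(-13559) = -160222/494212 + (-6 + 458)/(-13559) = -160222*1/494212 + 452*(-1/13559) = -80111/247106 - 452/13559 = -1197916961/3350510254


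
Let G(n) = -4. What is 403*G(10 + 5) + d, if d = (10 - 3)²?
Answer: -1563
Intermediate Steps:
d = 49 (d = 7² = 49)
403*G(10 + 5) + d = 403*(-4) + 49 = -1612 + 49 = -1563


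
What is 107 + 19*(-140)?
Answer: -2553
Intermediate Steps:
107 + 19*(-140) = 107 - 2660 = -2553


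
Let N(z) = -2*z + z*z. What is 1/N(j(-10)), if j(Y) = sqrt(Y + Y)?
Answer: -1/24 + I*sqrt(5)/120 ≈ -0.041667 + 0.018634*I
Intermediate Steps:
j(Y) = sqrt(2)*sqrt(Y) (j(Y) = sqrt(2*Y) = sqrt(2)*sqrt(Y))
N(z) = z**2 - 2*z (N(z) = -2*z + z**2 = z**2 - 2*z)
1/N(j(-10)) = 1/((sqrt(2)*sqrt(-10))*(-2 + sqrt(2)*sqrt(-10))) = 1/((sqrt(2)*(I*sqrt(10)))*(-2 + sqrt(2)*(I*sqrt(10)))) = 1/((2*I*sqrt(5))*(-2 + 2*I*sqrt(5))) = 1/(2*I*sqrt(5)*(-2 + 2*I*sqrt(5))) = -I*sqrt(5)/(10*(-2 + 2*I*sqrt(5)))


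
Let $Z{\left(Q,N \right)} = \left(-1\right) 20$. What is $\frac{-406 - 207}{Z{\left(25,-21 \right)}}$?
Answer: $\frac{613}{20} \approx 30.65$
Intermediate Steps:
$Z{\left(Q,N \right)} = -20$
$\frac{-406 - 207}{Z{\left(25,-21 \right)}} = \frac{-406 - 207}{-20} = \left(-613\right) \left(- \frac{1}{20}\right) = \frac{613}{20}$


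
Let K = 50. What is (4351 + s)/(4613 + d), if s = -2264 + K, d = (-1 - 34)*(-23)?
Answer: 2137/5418 ≈ 0.39443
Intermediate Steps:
d = 805 (d = -35*(-23) = 805)
s = -2214 (s = -2264 + 50 = -2214)
(4351 + s)/(4613 + d) = (4351 - 2214)/(4613 + 805) = 2137/5418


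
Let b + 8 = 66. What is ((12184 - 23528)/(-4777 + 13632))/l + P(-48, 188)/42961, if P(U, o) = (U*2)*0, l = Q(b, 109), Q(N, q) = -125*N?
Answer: 5672/32099375 ≈ 0.00017670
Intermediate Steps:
b = 58 (b = -8 + 66 = 58)
l = -7250 (l = -125*58 = -7250)
P(U, o) = 0 (P(U, o) = (2*U)*0 = 0)
((12184 - 23528)/(-4777 + 13632))/l + P(-48, 188)/42961 = ((12184 - 23528)/(-4777 + 13632))/(-7250) + 0/42961 = -11344/8855*(-1/7250) + 0*(1/42961) = -11344*1/8855*(-1/7250) + 0 = -11344/8855*(-1/7250) + 0 = 5672/32099375 + 0 = 5672/32099375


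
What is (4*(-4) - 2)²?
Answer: 324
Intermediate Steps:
(4*(-4) - 2)² = (-16 - 2)² = (-18)² = 324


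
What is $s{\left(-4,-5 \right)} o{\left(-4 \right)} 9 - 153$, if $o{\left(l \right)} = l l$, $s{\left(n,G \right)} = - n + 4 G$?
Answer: $-2457$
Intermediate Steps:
$o{\left(l \right)} = l^{2}$
$s{\left(-4,-5 \right)} o{\left(-4 \right)} 9 - 153 = \left(\left(-1\right) \left(-4\right) + 4 \left(-5\right)\right) \left(-4\right)^{2} \cdot 9 - 153 = \left(4 - 20\right) 16 \cdot 9 - 153 = \left(-16\right) 16 \cdot 9 - 153 = \left(-256\right) 9 - 153 = -2304 - 153 = -2457$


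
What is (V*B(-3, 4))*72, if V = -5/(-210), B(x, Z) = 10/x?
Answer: -40/7 ≈ -5.7143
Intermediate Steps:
V = 1/42 (V = -5*(-1/210) = 1/42 ≈ 0.023810)
(V*B(-3, 4))*72 = ((10/(-3))/42)*72 = ((10*(-⅓))/42)*72 = ((1/42)*(-10/3))*72 = -5/63*72 = -40/7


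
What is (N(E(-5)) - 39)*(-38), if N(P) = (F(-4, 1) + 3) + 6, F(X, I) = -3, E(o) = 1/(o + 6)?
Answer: 1254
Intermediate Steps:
E(o) = 1/(6 + o)
N(P) = 6 (N(P) = (-3 + 3) + 6 = 0 + 6 = 6)
(N(E(-5)) - 39)*(-38) = (6 - 39)*(-38) = -33*(-38) = 1254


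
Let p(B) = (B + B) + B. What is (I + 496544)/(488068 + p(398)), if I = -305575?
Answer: 190969/489262 ≈ 0.39032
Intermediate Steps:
p(B) = 3*B (p(B) = 2*B + B = 3*B)
(I + 496544)/(488068 + p(398)) = (-305575 + 496544)/(488068 + 3*398) = 190969/(488068 + 1194) = 190969/489262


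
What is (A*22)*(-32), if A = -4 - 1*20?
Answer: 16896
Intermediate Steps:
A = -24 (A = -4 - 20 = -24)
(A*22)*(-32) = -24*22*(-32) = -528*(-32) = 16896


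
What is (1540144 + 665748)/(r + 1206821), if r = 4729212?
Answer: 2205892/5936033 ≈ 0.37161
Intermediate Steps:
(1540144 + 665748)/(r + 1206821) = (1540144 + 665748)/(4729212 + 1206821) = 2205892/5936033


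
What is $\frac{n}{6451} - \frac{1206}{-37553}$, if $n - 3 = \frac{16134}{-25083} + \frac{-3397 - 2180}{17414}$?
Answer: $\frac{1143877260072193}{35271866551492962} \approx 0.03243$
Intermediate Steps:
$n = \frac{296513573}{145598454}$ ($n = 3 + \left(\frac{16134}{-25083} + \frac{-3397 - 2180}{17414}\right) = 3 + \left(16134 \left(- \frac{1}{25083}\right) + \left(-3397 - 2180\right) \frac{1}{17414}\right) = 3 - \frac{140281789}{145598454} = \frac{296513573}{145598454} \approx 2.0365$)
$\frac{n}{6451} - \frac{1206}{-37553} = \frac{296513573}{145598454 \cdot 6451} - \frac{1206}{-37553} = \frac{296513573}{145598454} \cdot \frac{1}{6451} - - \frac{1206}{37553} = \frac{296513573}{939255626754} + \frac{1206}{37553} = \frac{1143877260072193}{35271866551492962}$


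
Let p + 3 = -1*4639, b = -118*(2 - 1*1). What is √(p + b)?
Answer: 2*I*√1190 ≈ 68.993*I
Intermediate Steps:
b = -118 (b = -118*(2 - 1) = -118*1 = -118)
p = -4642 (p = -3 - 1*4639 = -3 - 4639 = -4642)
√(p + b) = √(-4642 - 118) = √(-4760) = 2*I*√1190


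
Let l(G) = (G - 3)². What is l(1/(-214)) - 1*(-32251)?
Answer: 1477380245/45796 ≈ 32260.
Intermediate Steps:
l(G) = (-3 + G)²
l(1/(-214)) - 1*(-32251) = (-3 + 1/(-214))² - 1*(-32251) = (-3 - 1/214)² + 32251 = (-643/214)² + 32251 = 413449/45796 + 32251 = 1477380245/45796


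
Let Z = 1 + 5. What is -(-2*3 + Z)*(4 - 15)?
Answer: 0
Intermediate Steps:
Z = 6
-(-2*3 + Z)*(4 - 15) = -(-2*3 + 6)*(4 - 15) = -(-6 + 6)*(-11) = -0*(-11) = -1*0 = 0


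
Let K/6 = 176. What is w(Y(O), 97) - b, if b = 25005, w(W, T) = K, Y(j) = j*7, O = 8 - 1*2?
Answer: -23949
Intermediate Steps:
O = 6 (O = 8 - 2 = 6)
Y(j) = 7*j
K = 1056 (K = 6*176 = 1056)
w(W, T) = 1056
w(Y(O), 97) - b = 1056 - 1*25005 = 1056 - 25005 = -23949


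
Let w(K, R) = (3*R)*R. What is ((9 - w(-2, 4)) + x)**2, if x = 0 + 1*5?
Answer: 1156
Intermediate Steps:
w(K, R) = 3*R**2
x = 5 (x = 0 + 5 = 5)
((9 - w(-2, 4)) + x)**2 = ((9 - 3*4**2) + 5)**2 = ((9 - 3*16) + 5)**2 = ((9 - 1*48) + 5)**2 = ((9 - 48) + 5)**2 = (-39 + 5)**2 = (-34)**2 = 1156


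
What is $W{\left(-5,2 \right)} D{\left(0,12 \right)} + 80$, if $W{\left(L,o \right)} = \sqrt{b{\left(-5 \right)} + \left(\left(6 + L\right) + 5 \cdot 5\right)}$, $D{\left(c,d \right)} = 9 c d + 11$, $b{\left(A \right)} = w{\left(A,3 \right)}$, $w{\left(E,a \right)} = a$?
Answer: $80 + 11 \sqrt{29} \approx 139.24$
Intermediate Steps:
$b{\left(A \right)} = 3$
$D{\left(c,d \right)} = 11 + 9 c d$ ($D{\left(c,d \right)} = 9 c d + 11 = 11 + 9 c d$)
$W{\left(L,o \right)} = \sqrt{34 + L}$ ($W{\left(L,o \right)} = \sqrt{3 + \left(\left(6 + L\right) + 5 \cdot 5\right)} = \sqrt{3 + \left(\left(6 + L\right) + 25\right)} = \sqrt{3 + \left(31 + L\right)} = \sqrt{34 + L}$)
$W{\left(-5,2 \right)} D{\left(0,12 \right)} + 80 = \sqrt{34 - 5} \left(11 + 9 \cdot 0 \cdot 12\right) + 80 = \sqrt{29} \left(11 + 0\right) + 80 = \sqrt{29} \cdot 11 + 80 = 11 \sqrt{29} + 80 = 80 + 11 \sqrt{29}$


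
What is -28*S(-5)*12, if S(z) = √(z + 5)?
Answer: 0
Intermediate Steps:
S(z) = √(5 + z)
-28*S(-5)*12 = -28*√(5 - 5)*12 = -28*√0*12 = -28*0*12 = 0*12 = 0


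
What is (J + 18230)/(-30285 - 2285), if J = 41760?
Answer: -5999/3257 ≈ -1.8419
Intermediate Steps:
(J + 18230)/(-30285 - 2285) = (41760 + 18230)/(-30285 - 2285) = 59990/(-32570) = 59990*(-1/32570) = -5999/3257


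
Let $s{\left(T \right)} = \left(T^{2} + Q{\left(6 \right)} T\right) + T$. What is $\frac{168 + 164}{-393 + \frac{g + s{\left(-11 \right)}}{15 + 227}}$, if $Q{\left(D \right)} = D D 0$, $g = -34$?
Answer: $- \frac{40172}{47515} \approx -0.84546$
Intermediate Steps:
$Q{\left(D \right)} = 0$ ($Q{\left(D \right)} = D^{2} \cdot 0 = 0$)
$s{\left(T \right)} = T + T^{2}$ ($s{\left(T \right)} = \left(T^{2} + 0 T\right) + T = \left(T^{2} + 0\right) + T = T^{2} + T = T + T^{2}$)
$\frac{168 + 164}{-393 + \frac{g + s{\left(-11 \right)}}{15 + 227}} = \frac{168 + 164}{-393 + \frac{-34 - 11 \left(1 - 11\right)}{15 + 227}} = \frac{332}{-393 + \frac{-34 - -110}{242}} = \frac{332}{-393 + \left(-34 + 110\right) \frac{1}{242}} = \frac{332}{-393 + 76 \cdot \frac{1}{242}} = \frac{332}{-393 + \frac{38}{121}} = \frac{332}{- \frac{47515}{121}} = 332 \left(- \frac{121}{47515}\right) = - \frac{40172}{47515}$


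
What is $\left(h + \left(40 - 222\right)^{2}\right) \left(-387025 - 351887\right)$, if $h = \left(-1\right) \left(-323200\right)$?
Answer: $-263292079488$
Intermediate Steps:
$h = 323200$
$\left(h + \left(40 - 222\right)^{2}\right) \left(-387025 - 351887\right) = \left(323200 + \left(40 - 222\right)^{2}\right) \left(-387025 - 351887\right) = \left(323200 + \left(-182\right)^{2}\right) \left(-738912\right) = \left(323200 + 33124\right) \left(-738912\right) = 356324 \left(-738912\right) = -263292079488$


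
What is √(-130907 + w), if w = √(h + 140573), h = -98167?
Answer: √(-130907 + √42406) ≈ 361.53*I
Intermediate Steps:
w = √42406 (w = √(-98167 + 140573) = √42406 ≈ 205.93)
√(-130907 + w) = √(-130907 + √42406)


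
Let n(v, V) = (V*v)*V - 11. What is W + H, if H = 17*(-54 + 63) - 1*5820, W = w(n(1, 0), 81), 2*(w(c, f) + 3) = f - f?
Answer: -5670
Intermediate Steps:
n(v, V) = -11 + v*V² (n(v, V) = v*V² - 11 = -11 + v*V²)
w(c, f) = -3 (w(c, f) = -3 + (f - f)/2 = -3 + (½)*0 = -3 + 0 = -3)
W = -3
H = -5667 (H = 17*9 - 5820 = 153 - 5820 = -5667)
W + H = -3 - 5667 = -5670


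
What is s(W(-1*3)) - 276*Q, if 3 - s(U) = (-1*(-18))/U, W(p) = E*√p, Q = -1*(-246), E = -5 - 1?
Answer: -67893 - I*√3 ≈ -67893.0 - 1.732*I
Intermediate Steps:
E = -6
Q = 246
W(p) = -6*√p
s(U) = 3 - 18/U (s(U) = 3 - (-1*(-18))/U = 3 - 18/U)
s(W(-1*3)) - 276*Q = (3 - 18*I*√3/18) - 276*246 = (3 - 18*I*√3/18) - 67896 = (3 - I*√3) - 67896 = -67893 - I*√3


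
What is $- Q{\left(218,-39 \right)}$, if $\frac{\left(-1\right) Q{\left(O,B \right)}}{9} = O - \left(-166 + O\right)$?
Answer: $1494$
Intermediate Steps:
$Q{\left(O,B \right)} = -1494$ ($Q{\left(O,B \right)} = - 9 \left(O - \left(-166 + O\right)\right) = \left(-9\right) 166 = -1494$)
$- Q{\left(218,-39 \right)} = \left(-1\right) \left(-1494\right) = 1494$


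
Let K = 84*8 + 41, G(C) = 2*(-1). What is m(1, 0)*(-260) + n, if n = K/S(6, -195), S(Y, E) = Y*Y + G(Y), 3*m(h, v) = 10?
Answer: -86261/102 ≈ -845.70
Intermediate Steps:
m(h, v) = 10/3 (m(h, v) = (1/3)*10 = 10/3)
G(C) = -2
S(Y, E) = -2 + Y**2 (S(Y, E) = Y*Y - 2 = Y**2 - 2 = -2 + Y**2)
K = 713 (K = 672 + 41 = 713)
n = 713/34 (n = 713/(-2 + 6**2) = 713/(-2 + 36) = 713/34 ≈ 20.971)
m(1, 0)*(-260) + n = (10/3)*(-260) + 713/34 = -2600/3 + 713/34 = -86261/102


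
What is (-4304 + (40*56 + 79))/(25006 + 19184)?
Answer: -397/8838 ≈ -0.044920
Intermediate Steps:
(-4304 + (40*56 + 79))/(25006 + 19184) = (-4304 + (2240 + 79))/44190 = (-4304 + 2319)*(1/44190) = -1985*1/44190 = -397/8838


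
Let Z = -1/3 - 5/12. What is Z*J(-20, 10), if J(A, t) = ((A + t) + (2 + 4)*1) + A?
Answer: 18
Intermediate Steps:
Z = -¾ (Z = -1*⅓ - 5*1/12 = -⅓ - 5/12 = -¾ ≈ -0.75000)
J(A, t) = 6 + t + 2*A (J(A, t) = ((A + t) + 6*1) + A = ((A + t) + 6) + A = (6 + A + t) + A = 6 + t + 2*A)
Z*J(-20, 10) = -3*(6 + 10 + 2*(-20))/4 = -3*(6 + 10 - 40)/4 = -¾*(-24) = 18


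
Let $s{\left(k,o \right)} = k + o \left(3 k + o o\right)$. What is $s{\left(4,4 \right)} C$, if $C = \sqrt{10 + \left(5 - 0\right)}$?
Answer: $116 \sqrt{15} \approx 449.27$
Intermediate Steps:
$s{\left(k,o \right)} = k + o \left(o^{2} + 3 k\right)$ ($s{\left(k,o \right)} = k + o \left(3 k + o^{2}\right) = k + o \left(o^{2} + 3 k\right)$)
$C = \sqrt{15}$ ($C = \sqrt{10 + \left(5 + 0\right)} = \sqrt{10 + 5} = \sqrt{15} \approx 3.873$)
$s{\left(4,4 \right)} C = \left(4 + 4^{3} + 3 \cdot 4 \cdot 4\right) \sqrt{15} = \left(4 + 64 + 48\right) \sqrt{15} = 116 \sqrt{15}$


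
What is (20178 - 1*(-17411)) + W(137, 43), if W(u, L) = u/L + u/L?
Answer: 1616601/43 ≈ 37595.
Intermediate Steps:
W(u, L) = 2*u/L
(20178 - 1*(-17411)) + W(137, 43) = (20178 - 1*(-17411)) + 2*137/43 = (20178 + 17411) + 2*137*(1/43) = 37589 + 274/43 = 1616601/43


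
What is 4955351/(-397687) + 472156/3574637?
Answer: -17525810729415/1421586664619 ≈ -12.328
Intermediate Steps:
4955351/(-397687) + 472156/3574637 = 4955351*(-1/397687) + 472156*(1/3574637) = -4955351/397687 + 472156/3574637 = -17525810729415/1421586664619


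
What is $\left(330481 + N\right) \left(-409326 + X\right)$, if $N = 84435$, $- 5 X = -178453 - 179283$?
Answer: $- \frac{700749142904}{5} \approx -1.4015 \cdot 10^{11}$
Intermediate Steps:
$X = \frac{357736}{5}$ ($X = - \frac{-178453 - 179283}{5} = \left(- \frac{1}{5}\right) \left(-357736\right) = \frac{357736}{5} \approx 71547.0$)
$\left(330481 + N\right) \left(-409326 + X\right) = \left(330481 + 84435\right) \left(-409326 + \frac{357736}{5}\right) = 414916 \left(- \frac{1688894}{5}\right) = - \frac{700749142904}{5}$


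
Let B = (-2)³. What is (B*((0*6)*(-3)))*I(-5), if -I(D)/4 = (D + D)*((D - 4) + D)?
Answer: 0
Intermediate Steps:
B = -8
I(D) = -8*D*(-4 + 2*D) (I(D) = -4*(D + D)*((D - 4) + D) = -4*2*D*((-4 + D) + D) = -4*2*D*(-4 + 2*D) = -8*D*(-4 + 2*D))
(B*((0*6)*(-3)))*I(-5) = (-8*0*6*(-3))*(16*(-5)*(2 - 1*(-5))) = (-0*(-3))*(16*(-5)*(2 + 5)) = (-8*0)*(16*(-5)*7) = 0*(-560) = 0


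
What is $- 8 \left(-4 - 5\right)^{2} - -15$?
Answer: $-633$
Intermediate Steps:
$- 8 \left(-4 - 5\right)^{2} - -15 = - 8 \left(-9\right)^{2} + 15 = \left(-8\right) 81 + 15 = -648 + 15 = -633$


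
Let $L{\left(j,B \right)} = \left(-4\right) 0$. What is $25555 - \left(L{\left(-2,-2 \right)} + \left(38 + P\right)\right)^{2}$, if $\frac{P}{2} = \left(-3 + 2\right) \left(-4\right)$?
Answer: $23439$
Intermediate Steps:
$P = 8$ ($P = 2 \left(-3 + 2\right) \left(-4\right) = 2 \left(\left(-1\right) \left(-4\right)\right) = 2 \cdot 4 = 8$)
$L{\left(j,B \right)} = 0$
$25555 - \left(L{\left(-2,-2 \right)} + \left(38 + P\right)\right)^{2} = 25555 - \left(0 + \left(38 + 8\right)\right)^{2} = 25555 - \left(0 + 46\right)^{2} = 25555 - 46^{2} = 25555 - 2116 = 23439$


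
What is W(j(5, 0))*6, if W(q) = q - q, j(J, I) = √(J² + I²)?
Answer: 0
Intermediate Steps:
j(J, I) = √(I² + J²)
W(q) = 0
W(j(5, 0))*6 = 0*6 = 0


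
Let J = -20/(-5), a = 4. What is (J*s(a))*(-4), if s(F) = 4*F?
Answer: -256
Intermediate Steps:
J = 4 (J = -20*(-⅕) = 4)
(J*s(a))*(-4) = (4*(4*4))*(-4) = (4*16)*(-4) = 64*(-4) = -256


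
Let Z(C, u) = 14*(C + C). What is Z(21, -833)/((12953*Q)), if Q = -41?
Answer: -588/531073 ≈ -0.0011072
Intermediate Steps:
Z(C, u) = 28*C (Z(C, u) = 14*(2*C) = 28*C)
Z(21, -833)/((12953*Q)) = (28*21)/((12953*(-41))) = 588/(-531073) = 588*(-1/531073) = -588/531073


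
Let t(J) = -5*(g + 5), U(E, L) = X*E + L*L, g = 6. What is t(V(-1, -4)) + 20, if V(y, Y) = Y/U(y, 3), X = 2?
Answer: -35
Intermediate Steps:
U(E, L) = L**2 + 2*E (U(E, L) = 2*E + L*L = 2*E + L**2 = L**2 + 2*E)
V(y, Y) = Y/(9 + 2*y) (V(y, Y) = Y/(3**2 + 2*y) = Y/(9 + 2*y))
t(J) = -55 (t(J) = -5*(6 + 5) = -5*11 = -55)
t(V(-1, -4)) + 20 = -55 + 20 = -35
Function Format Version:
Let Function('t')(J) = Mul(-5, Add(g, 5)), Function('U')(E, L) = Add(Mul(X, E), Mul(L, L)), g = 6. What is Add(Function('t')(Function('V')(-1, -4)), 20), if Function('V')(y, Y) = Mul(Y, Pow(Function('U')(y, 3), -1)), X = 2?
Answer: -35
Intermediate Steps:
Function('U')(E, L) = Add(Pow(L, 2), Mul(2, E)) (Function('U')(E, L) = Add(Mul(2, E), Mul(L, L)) = Add(Mul(2, E), Pow(L, 2)) = Add(Pow(L, 2), Mul(2, E)))
Function('V')(y, Y) = Mul(Y, Pow(Add(9, Mul(2, y)), -1)) (Function('V')(y, Y) = Mul(Y, Pow(Add(Pow(3, 2), Mul(2, y)), -1)) = Mul(Y, Pow(Add(9, Mul(2, y)), -1)))
Function('t')(J) = -55 (Function('t')(J) = Mul(-5, Add(6, 5)) = Mul(-5, 11) = -55)
Add(Function('t')(Function('V')(-1, -4)), 20) = Add(-55, 20) = -35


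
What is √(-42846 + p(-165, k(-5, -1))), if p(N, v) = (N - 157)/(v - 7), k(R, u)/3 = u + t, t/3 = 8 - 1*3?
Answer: 2*I*√267845/5 ≈ 207.01*I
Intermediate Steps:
t = 15 (t = 3*(8 - 1*3) = 3*(8 - 3) = 3*5 = 15)
k(R, u) = 45 + 3*u (k(R, u) = 3*(u + 15) = 3*(15 + u) = 45 + 3*u)
p(N, v) = (-157 + N)/(-7 + v)
√(-42846 + p(-165, k(-5, -1))) = √(-42846 + (-157 - 165)/(-7 + (45 + 3*(-1)))) = √(-42846 - 322/(-7 + (45 - 3))) = √(-42846 - 322/(-7 + 42)) = √(-42846 - 322/35) = √(-42846 + (1/35)*(-322)) = √(-42846 - 46/5) = √(-214276/5) = 2*I*√267845/5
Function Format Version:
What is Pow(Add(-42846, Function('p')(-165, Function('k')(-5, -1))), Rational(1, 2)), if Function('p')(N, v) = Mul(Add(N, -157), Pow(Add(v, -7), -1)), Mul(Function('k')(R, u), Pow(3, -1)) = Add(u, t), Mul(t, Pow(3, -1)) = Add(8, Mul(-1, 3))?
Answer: Mul(Rational(2, 5), I, Pow(267845, Rational(1, 2))) ≈ Mul(207.01, I)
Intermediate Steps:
t = 15 (t = Mul(3, Add(8, Mul(-1, 3))) = Mul(3, Add(8, -3)) = Mul(3, 5) = 15)
Function('k')(R, u) = Add(45, Mul(3, u)) (Function('k')(R, u) = Mul(3, Add(u, 15)) = Mul(3, Add(15, u)) = Add(45, Mul(3, u)))
Function('p')(N, v) = Mul(Pow(Add(-7, v), -1), Add(-157, N)) (Function('p')(N, v) = Mul(Add(-157, N), Pow(Add(-7, v), -1)) = Mul(Pow(Add(-7, v), -1), Add(-157, N)))
Pow(Add(-42846, Function('p')(-165, Function('k')(-5, -1))), Rational(1, 2)) = Pow(Add(-42846, Mul(Pow(Add(-7, Add(45, Mul(3, -1))), -1), Add(-157, -165))), Rational(1, 2)) = Pow(Add(-42846, Mul(Pow(Add(-7, Add(45, -3)), -1), -322)), Rational(1, 2)) = Pow(Add(-42846, Mul(Pow(Add(-7, 42), -1), -322)), Rational(1, 2)) = Pow(Add(-42846, Mul(Pow(35, -1), -322)), Rational(1, 2)) = Pow(Add(-42846, Mul(Rational(1, 35), -322)), Rational(1, 2)) = Pow(Add(-42846, Rational(-46, 5)), Rational(1, 2)) = Pow(Rational(-214276, 5), Rational(1, 2)) = Mul(Rational(2, 5), I, Pow(267845, Rational(1, 2)))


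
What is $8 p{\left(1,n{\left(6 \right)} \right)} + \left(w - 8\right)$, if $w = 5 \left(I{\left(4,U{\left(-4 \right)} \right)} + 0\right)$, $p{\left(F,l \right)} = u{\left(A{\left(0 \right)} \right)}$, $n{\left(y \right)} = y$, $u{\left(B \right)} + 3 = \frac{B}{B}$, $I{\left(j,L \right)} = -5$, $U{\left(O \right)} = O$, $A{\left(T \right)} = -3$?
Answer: $-49$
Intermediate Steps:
$u{\left(B \right)} = -2$ ($u{\left(B \right)} = -3 + \frac{B}{B} = -3 + 1 = -2$)
$p{\left(F,l \right)} = -2$
$w = -25$ ($w = 5 \left(-5 + 0\right) = 5 \left(-5\right) = -25$)
$8 p{\left(1,n{\left(6 \right)} \right)} + \left(w - 8\right) = 8 \left(-2\right) - 33 = -16 - 33 = -49$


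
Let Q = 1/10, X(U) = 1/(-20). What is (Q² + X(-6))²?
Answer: 1/625 ≈ 0.0016000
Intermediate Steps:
X(U) = -1/20
Q = ⅒ ≈ 0.10000
(Q² + X(-6))² = ((⅒)² - 1/20)² = (1/100 - 1/20)² = (-1/25)² = 1/625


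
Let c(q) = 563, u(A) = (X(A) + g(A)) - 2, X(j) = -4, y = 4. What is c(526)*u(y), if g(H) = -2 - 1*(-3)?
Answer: -2815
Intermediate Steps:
g(H) = 1 (g(H) = -2 + 3 = 1)
u(A) = -5 (u(A) = (-4 + 1) - 2 = -3 - 2 = -5)
c(526)*u(y) = 563*(-5) = -2815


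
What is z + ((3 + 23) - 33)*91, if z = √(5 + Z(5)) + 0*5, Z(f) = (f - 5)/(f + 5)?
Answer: -637 + √5 ≈ -634.76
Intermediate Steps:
Z(f) = (-5 + f)/(5 + f)
z = √5 (z = √(5 + (-5 + 5)/(5 + 5)) + 0*5 = √(5 + 0/10) + 0 = √(5 + (⅒)*0) + 0 = √(5 + 0) + 0 = √5 + 0 = √5 ≈ 2.2361)
z + ((3 + 23) - 33)*91 = √5 + ((3 + 23) - 33)*91 = √5 + (26 - 33)*91 = √5 - 7*91 = √5 - 637 = -637 + √5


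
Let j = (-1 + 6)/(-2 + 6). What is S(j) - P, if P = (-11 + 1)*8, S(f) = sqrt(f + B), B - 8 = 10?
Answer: 80 + sqrt(77)/2 ≈ 84.387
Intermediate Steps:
B = 18 (B = 8 + 10 = 18)
j = 5/4 ≈ 1.2500
S(f) = sqrt(18 + f) (S(f) = sqrt(f + 18) = sqrt(18 + f))
P = -80 (P = -10*8 = -80)
S(j) - P = sqrt(18 + 5/4) - 1*(-80) = sqrt(77/4) + 80 = sqrt(77)/2 + 80 = 80 + sqrt(77)/2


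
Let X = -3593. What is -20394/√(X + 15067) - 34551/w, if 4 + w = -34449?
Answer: 34551/34453 - 10197*√11474/5737 ≈ -189.39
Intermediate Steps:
w = -34453 (w = -4 - 34449 = -34453)
-20394/√(X + 15067) - 34551/w = -20394/√(-3593 + 15067) - 34551/(-34453) = -20394*√11474/11474 - 34551*(-1/34453) = -10197*√11474/5737 + 34551/34453 = 34551/34453 - 10197*√11474/5737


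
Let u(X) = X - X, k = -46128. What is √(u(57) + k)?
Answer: 124*I*√3 ≈ 214.77*I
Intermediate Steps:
u(X) = 0
√(u(57) + k) = √(0 - 46128) = √(-46128) = 124*I*√3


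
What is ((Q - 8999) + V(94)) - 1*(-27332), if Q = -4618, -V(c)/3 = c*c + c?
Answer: -13075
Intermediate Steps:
V(c) = -3*c - 3*c² (V(c) = -3*(c*c + c) = -3*(c² + c) = -3*(c + c²) = -3*c - 3*c²)
((Q - 8999) + V(94)) - 1*(-27332) = ((-4618 - 8999) - 3*94*(1 + 94)) - 1*(-27332) = (-13617 - 3*94*95) + 27332 = (-13617 - 26790) + 27332 = -40407 + 27332 = -13075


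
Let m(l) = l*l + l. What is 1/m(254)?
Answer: 1/64770 ≈ 1.5439e-5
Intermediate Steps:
m(l) = l + l² (m(l) = l² + l = l + l²)
1/m(254) = 1/(254*(1 + 254)) = 1/(254*255) = 1/64770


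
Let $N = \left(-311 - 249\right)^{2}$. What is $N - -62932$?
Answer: $376532$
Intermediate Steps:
$N = 313600$ ($N = \left(-560\right)^{2} = 313600$)
$N - -62932 = 313600 - -62932 = 313600 + 62932 = 376532$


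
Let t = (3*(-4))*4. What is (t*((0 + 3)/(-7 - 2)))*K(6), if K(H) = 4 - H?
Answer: -32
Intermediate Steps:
t = -48 (t = -12*4 = -48)
(t*((0 + 3)/(-7 - 2)))*K(6) = (-48*(0 + 3)/(-7 - 2))*(4 - 1*6) = (-144/(-9))*(4 - 6) = -144*(-1)/9*(-2) = -48*(-⅓)*(-2) = 16*(-2) = -32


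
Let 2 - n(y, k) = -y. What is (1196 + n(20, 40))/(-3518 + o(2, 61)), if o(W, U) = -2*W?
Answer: -203/587 ≈ -0.34583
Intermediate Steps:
n(y, k) = 2 + y (n(y, k) = 2 - (-1)*y = 2 + y)
(1196 + n(20, 40))/(-3518 + o(2, 61)) = (1196 + (2 + 20))/(-3518 - 2*2) = (1196 + 22)/(-3518 - 4) = 1218/(-3522) = 1218*(-1/3522) = -203/587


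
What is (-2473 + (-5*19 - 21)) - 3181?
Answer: -5770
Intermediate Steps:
(-2473 + (-5*19 - 21)) - 3181 = (-2473 + (-95 - 21)) - 3181 = (-2473 - 116) - 3181 = -2589 - 3181 = -5770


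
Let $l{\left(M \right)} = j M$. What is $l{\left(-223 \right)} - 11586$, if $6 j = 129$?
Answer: $- \frac{32761}{2} \approx -16381.0$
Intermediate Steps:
$j = \frac{43}{2}$ ($j = \frac{1}{6} \cdot 129 = \frac{43}{2} \approx 21.5$)
$l{\left(M \right)} = \frac{43 M}{2}$
$l{\left(-223 \right)} - 11586 = \frac{43}{2} \left(-223\right) - 11586 = - \frac{9589}{2} - 11586 = - \frac{32761}{2}$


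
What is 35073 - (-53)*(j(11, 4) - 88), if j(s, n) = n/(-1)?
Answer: 30197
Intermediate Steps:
j(s, n) = -n (j(s, n) = n*(-1) = -n)
35073 - (-53)*(j(11, 4) - 88) = 35073 - (-53)*(-1*4 - 88) = 35073 - (-53)*(-4 - 88) = 35073 - (-53)*(-92) = 35073 - 1*4876 = 35073 - 4876 = 30197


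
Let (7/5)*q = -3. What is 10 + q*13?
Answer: -125/7 ≈ -17.857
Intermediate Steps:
q = -15/7 (q = (5/7)*(-3) = -15/7 ≈ -2.1429)
10 + q*13 = 10 - 15/7*13 = 10 - 195/7 = -125/7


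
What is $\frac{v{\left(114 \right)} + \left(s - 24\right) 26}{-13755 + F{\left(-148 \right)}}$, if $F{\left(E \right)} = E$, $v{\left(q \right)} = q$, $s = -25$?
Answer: $\frac{1160}{13903} \approx 0.083435$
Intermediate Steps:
$\frac{v{\left(114 \right)} + \left(s - 24\right) 26}{-13755 + F{\left(-148 \right)}} = \frac{114 + \left(-25 - 24\right) 26}{-13755 - 148} = \frac{114 - 1274}{-13903} = \left(114 - 1274\right) \left(- \frac{1}{13903}\right) = \left(-1160\right) \left(- \frac{1}{13903}\right) = \frac{1160}{13903}$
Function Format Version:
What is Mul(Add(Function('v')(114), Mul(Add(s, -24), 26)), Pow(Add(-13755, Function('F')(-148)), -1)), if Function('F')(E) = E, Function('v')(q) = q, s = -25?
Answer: Rational(1160, 13903) ≈ 0.083435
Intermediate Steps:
Mul(Add(Function('v')(114), Mul(Add(s, -24), 26)), Pow(Add(-13755, Function('F')(-148)), -1)) = Mul(Add(114, Mul(Add(-25, -24), 26)), Pow(Add(-13755, -148), -1)) = Mul(Add(114, Mul(-49, 26)), Pow(-13903, -1)) = Mul(Add(114, -1274), Rational(-1, 13903)) = Mul(-1160, Rational(-1, 13903)) = Rational(1160, 13903)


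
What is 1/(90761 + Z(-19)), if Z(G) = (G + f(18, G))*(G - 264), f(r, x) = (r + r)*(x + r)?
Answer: 1/106326 ≈ 9.4050e-6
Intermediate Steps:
f(r, x) = 2*r*(r + x) (f(r, x) = (2*r)*(r + x) = 2*r*(r + x))
Z(G) = (-264 + G)*(648 + 37*G) (Z(G) = (G + 2*18*(18 + G))*(G - 264) = (G + (648 + 36*G))*(-264 + G) = (648 + 37*G)*(-264 + G) = (-264 + G)*(648 + 37*G))
1/(90761 + Z(-19)) = 1/(90761 + (-171072 - 9120*(-19) + 37*(-19)**2)) = 1/(90761 + (-171072 + 173280 + 37*361)) = 1/(90761 + (-171072 + 173280 + 13357)) = 1/(90761 + 15565) = 1/106326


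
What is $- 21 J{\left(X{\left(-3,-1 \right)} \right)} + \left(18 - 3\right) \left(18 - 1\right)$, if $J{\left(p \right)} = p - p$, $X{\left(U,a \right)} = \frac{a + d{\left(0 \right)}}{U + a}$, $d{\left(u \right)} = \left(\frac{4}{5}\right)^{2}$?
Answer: $255$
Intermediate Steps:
$d{\left(u \right)} = \frac{16}{25}$ ($d{\left(u \right)} = \left(4 \cdot \frac{1}{5}\right)^{2} = \left(\frac{4}{5}\right)^{2} = \frac{16}{25}$)
$X{\left(U,a \right)} = \frac{\frac{16}{25} + a}{U + a}$ ($X{\left(U,a \right)} = \frac{a + \frac{16}{25}}{U + a} = \frac{\frac{16}{25} + a}{U + a}$)
$J{\left(p \right)} = 0$
$- 21 J{\left(X{\left(-3,-1 \right)} \right)} + \left(18 - 3\right) \left(18 - 1\right) = \left(-21\right) 0 + \left(18 - 3\right) \left(18 - 1\right) = 0 + 15 \cdot 17 = 0 + 255 = 255$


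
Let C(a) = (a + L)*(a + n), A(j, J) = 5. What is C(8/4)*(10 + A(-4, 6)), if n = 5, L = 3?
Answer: 525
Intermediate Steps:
C(a) = (3 + a)*(5 + a) (C(a) = (a + 3)*(a + 5) = (3 + a)*(5 + a))
C(8/4)*(10 + A(-4, 6)) = (15 + (8/4)**2 + 8*(8/4))*(10 + 5) = (15 + (8*(1/4))**2 + 8*(8*(1/4)))*15 = (15 + 2**2 + 8*2)*15 = (15 + 4 + 16)*15 = 35*15 = 525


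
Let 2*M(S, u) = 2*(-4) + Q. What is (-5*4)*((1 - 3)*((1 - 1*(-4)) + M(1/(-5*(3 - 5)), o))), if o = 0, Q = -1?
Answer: 20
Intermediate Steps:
M(S, u) = -9/2 (M(S, u) = (2*(-4) - 1)/2 = (-8 - 1)/2 = (½)*(-9) = -9/2)
(-5*4)*((1 - 3)*((1 - 1*(-4)) + M(1/(-5*(3 - 5)), o))) = (-5*4)*((1 - 3)*((1 - 1*(-4)) - 9/2)) = -(-40)*((1 + 4) - 9/2) = -(-40)*(5 - 9/2) = -(-40)/2 = -20*(-1) = 20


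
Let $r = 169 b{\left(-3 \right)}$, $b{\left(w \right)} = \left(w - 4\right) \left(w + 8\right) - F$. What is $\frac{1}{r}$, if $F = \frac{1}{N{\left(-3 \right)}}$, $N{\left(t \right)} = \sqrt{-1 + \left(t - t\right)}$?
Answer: $- \frac{35}{207194} - \frac{i}{207194} \approx -0.00016892 - 4.8264 \cdot 10^{-6} i$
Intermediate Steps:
$N{\left(t \right)} = i$ ($N{\left(t \right)} = \sqrt{-1 + 0} = \sqrt{-1} = i$)
$F = - i$ ($F = \frac{1}{i} = - i \approx - 1.0 i$)
$b{\left(w \right)} = i + \left(-4 + w\right) \left(8 + w\right)$ ($b{\left(w \right)} = \left(w - 4\right) \left(w + 8\right) - - i = \left(-4 + w\right) \left(8 + w\right) + i = i + \left(-4 + w\right) \left(8 + w\right)$)
$r = -5915 + 169 i$ ($r = 169 \left(-32 + i + \left(-3\right)^{2} + 4 \left(-3\right)\right) = 169 \left(-32 + i + 9 - 12\right) = 169 \left(-35 + i\right) = -5915 + 169 i \approx -5915.0 + 169.0 i$)
$\frac{1}{r} = \frac{1}{-5915 + 169 i} = \frac{-5915 - 169 i}{35015786}$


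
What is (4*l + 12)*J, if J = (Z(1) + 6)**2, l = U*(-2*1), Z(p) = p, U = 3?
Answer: -588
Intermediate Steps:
l = -6 (l = 3*(-2*1) = 3*(-2) = -6)
J = 49 (J = (1 + 6)**2 = 7**2 = 49)
(4*l + 12)*J = (4*(-6) + 12)*49 = (-24 + 12)*49 = -12*49 = -588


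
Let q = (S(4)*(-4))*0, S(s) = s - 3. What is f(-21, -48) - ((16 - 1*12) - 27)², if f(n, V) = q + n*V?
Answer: 479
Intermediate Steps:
S(s) = -3 + s
q = 0 (q = ((-3 + 4)*(-4))*0 = (1*(-4))*0 = -4*0 = 0)
f(n, V) = V*n (f(n, V) = 0 + n*V = 0 + V*n = V*n)
f(-21, -48) - ((16 - 1*12) - 27)² = -48*(-21) - ((16 - 1*12) - 27)² = 1008 - ((16 - 12) - 27)² = 1008 - (4 - 27)² = 1008 - 1*(-23)² = 1008 - 1*529 = 1008 - 529 = 479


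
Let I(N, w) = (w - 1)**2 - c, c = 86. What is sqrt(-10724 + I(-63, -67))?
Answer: I*sqrt(6186) ≈ 78.651*I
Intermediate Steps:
I(N, w) = -86 + (-1 + w)**2 (I(N, w) = (w - 1)**2 - 1*86 = (-1 + w)**2 - 86 = -86 + (-1 + w)**2)
sqrt(-10724 + I(-63, -67)) = sqrt(-10724 + (-86 + (-1 - 67)**2)) = sqrt(-10724 + (-86 + (-68)**2)) = sqrt(-10724 + (-86 + 4624)) = sqrt(-10724 + 4538) = sqrt(-6186) = I*sqrt(6186)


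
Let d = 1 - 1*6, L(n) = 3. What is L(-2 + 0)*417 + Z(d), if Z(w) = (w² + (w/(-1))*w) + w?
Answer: 1246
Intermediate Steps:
d = -5 (d = 1 - 6 = -5)
Z(w) = w (Z(w) = (w² + (w*(-1))*w) + w = (w² + (-w)*w) + w = (w² - w²) + w = 0 + w = w)
L(-2 + 0)*417 + Z(d) = 3*417 - 5 = 1251 - 5 = 1246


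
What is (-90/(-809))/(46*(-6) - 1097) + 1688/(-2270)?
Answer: -937581058/1260709195 ≈ -0.74369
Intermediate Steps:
(-90/(-809))/(46*(-6) - 1097) + 1688/(-2270) = (-90*(-1/809))/(-276 - 1097) + 1688*(-1/2270) = (90/809)/(-1373) - 844/1135 = (90/809)*(-1/1373) - 844/1135 = -90/1110757 - 844/1135 = -937581058/1260709195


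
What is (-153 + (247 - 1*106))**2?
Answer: 144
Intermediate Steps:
(-153 + (247 - 1*106))**2 = (-153 + (247 - 106))**2 = (-153 + 141)**2 = (-12)**2 = 144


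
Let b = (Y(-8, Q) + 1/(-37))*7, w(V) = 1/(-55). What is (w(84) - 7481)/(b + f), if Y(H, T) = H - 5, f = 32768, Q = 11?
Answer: -2537312/11082885 ≈ -0.22894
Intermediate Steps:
w(V) = -1/55
Y(H, T) = -5 + H
b = -3374/37 (b = ((-5 - 8) + 1/(-37))*7 = (-13 - 1/37)*7 = -482/37*7 = -3374/37 ≈ -91.189)
(w(84) - 7481)/(b + f) = (-1/55 - 7481)/(-3374/37 + 32768) = -411456/(55*1209042/37) = -411456/55*37/1209042 = -2537312/11082885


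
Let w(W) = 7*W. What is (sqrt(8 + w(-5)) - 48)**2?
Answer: 2277 - 288*I*sqrt(3) ≈ 2277.0 - 498.83*I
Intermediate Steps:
(sqrt(8 + w(-5)) - 48)**2 = (sqrt(8 + 7*(-5)) - 48)**2 = (sqrt(8 - 35) - 48)**2 = (sqrt(-27) - 48)**2 = (3*I*sqrt(3) - 48)**2 = (-48 + 3*I*sqrt(3))**2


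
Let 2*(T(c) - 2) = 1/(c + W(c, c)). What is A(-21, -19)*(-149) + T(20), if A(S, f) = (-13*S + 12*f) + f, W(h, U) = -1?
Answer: -147135/38 ≈ -3872.0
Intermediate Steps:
A(S, f) = -13*S + 13*f
T(c) = 2 + 1/(2*(-1 + c)) (T(c) = 2 + 1/(2*(c - 1)) = 2 + 1/(2*(-1 + c)))
A(-21, -19)*(-149) + T(20) = (-13*(-21) + 13*(-19))*(-149) + (-3 + 4*20)/(2*(-1 + 20)) = (273 - 247)*(-149) + (1/2)*(-3 + 80)/19 = 26*(-149) + (1/2)*(1/19)*77 = -3874 + 77/38 = -147135/38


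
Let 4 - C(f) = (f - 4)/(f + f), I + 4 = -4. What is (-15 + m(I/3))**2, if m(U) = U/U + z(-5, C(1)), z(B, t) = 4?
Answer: 100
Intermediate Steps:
I = -8 (I = -4 - 4 = -8)
C(f) = 4 - (-4 + f)/(2*f) (C(f) = 4 - (f - 4)/(f + f) = 4 - (-4 + f)/(2*f))
m(U) = 5 (m(U) = U/U + 4 = 1 + 4 = 5)
(-15 + m(I/3))**2 = (-15 + 5)**2 = (-10)**2 = 100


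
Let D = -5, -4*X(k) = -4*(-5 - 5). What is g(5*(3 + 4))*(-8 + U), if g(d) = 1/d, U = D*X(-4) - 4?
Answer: 38/35 ≈ 1.0857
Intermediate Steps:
X(k) = -10 (X(k) = -(-1)*(-5 - 5) = -(-1)*(-10) = -¼*40 = -10)
U = 46 (U = -5*(-10) - 4 = 50 - 4 = 46)
g(d) = 1/d
g(5*(3 + 4))*(-8 + U) = (-8 + 46)/((5*(3 + 4))) = 38/(5*7) = 38/35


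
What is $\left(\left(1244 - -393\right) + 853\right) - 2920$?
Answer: $-430$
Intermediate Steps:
$\left(\left(1244 - -393\right) + 853\right) - 2920 = \left(\left(1244 + 393\right) + 853\right) - 2920 = \left(1637 + 853\right) - 2920 = 2490 - 2920 = -430$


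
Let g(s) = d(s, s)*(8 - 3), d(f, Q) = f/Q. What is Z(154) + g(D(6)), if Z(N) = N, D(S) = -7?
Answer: 159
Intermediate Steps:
g(s) = 5 (g(s) = (s/s)*(8 - 3) = 1*5 = 5)
Z(154) + g(D(6)) = 154 + 5 = 159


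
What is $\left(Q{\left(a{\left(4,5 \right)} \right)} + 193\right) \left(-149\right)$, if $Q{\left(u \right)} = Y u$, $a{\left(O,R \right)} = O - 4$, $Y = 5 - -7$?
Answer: $-28757$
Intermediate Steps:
$Y = 12$ ($Y = 5 + 7 = 12$)
$a{\left(O,R \right)} = -4 + O$
$Q{\left(u \right)} = 12 u$
$\left(Q{\left(a{\left(4,5 \right)} \right)} + 193\right) \left(-149\right) = \left(12 \left(-4 + 4\right) + 193\right) \left(-149\right) = \left(12 \cdot 0 + 193\right) \left(-149\right) = \left(0 + 193\right) \left(-149\right) = 193 \left(-149\right) = -28757$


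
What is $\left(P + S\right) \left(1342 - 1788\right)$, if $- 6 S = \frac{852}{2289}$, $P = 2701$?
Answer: $- \frac{2757371362}{2289} \approx -1.2046 \cdot 10^{6}$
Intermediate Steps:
$S = - \frac{142}{2289}$ ($S = - \frac{852 \cdot \frac{1}{2289}}{6} = \left(- \frac{1}{6}\right) \frac{284}{763} = - \frac{142}{2289} \approx -0.062036$)
$\left(P + S\right) \left(1342 - 1788\right) = \left(2701 - \frac{142}{2289}\right) \left(1342 - 1788\right) = \frac{6182447}{2289} \left(-446\right) = - \frac{2757371362}{2289}$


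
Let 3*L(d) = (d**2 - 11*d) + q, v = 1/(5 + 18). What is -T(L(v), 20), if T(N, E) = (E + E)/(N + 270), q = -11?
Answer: -63480/422419 ≈ -0.15028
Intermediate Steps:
v = 1/23 ≈ 0.043478
L(d) = -11/3 - 11*d/3 + d**2/3 (L(d) = ((d**2 - 11*d) - 11)/3 = (-11 + d**2 - 11*d)/3 = -11/3 - 11*d/3 + d**2/3)
T(N, E) = 2*E/(270 + N) (T(N, E) = (2*E)/(270 + N) = 2*E/(270 + N))
-T(L(v), 20) = -2*20/(270 + (-11/3 - 11/3*1/23 + (1/23)**2/3)) = -2*20/(270 + (-11/3 - 11/69 + (1/3)*(1/529))) = -2*20/(270 + (-11/3 - 11/69 + 1/1587)) = -2*20/(270 - 6071/1587) = -2*20/422419/1587 = -2*20*1587/422419 = -1*63480/422419 = -63480/422419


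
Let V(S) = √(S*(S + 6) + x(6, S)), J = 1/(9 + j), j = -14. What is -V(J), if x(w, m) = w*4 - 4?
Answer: -√471/5 ≈ -4.3405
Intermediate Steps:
x(w, m) = -4 + 4*w (x(w, m) = 4*w - 4 = -4 + 4*w)
J = -⅕ (J = 1/(9 - 14) = 1/(-5) = -⅕ ≈ -0.20000)
V(S) = √(20 + S*(6 + S)) (V(S) = √(S*(S + 6) + (-4 + 4*6)) = √(S*(6 + S) + (-4 + 24)) = √(S*(6 + S) + 20) = √(20 + S*(6 + S)))
-V(J) = -√(20 + (-⅕)² + 6*(-⅕)) = -√(20 + 1/25 - 6/5) = -√(471/25) = -√471/5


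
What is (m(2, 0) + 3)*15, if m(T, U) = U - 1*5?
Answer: -30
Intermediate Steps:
m(T, U) = -5 + U (m(T, U) = U - 5 = -5 + U)
(m(2, 0) + 3)*15 = ((-5 + 0) + 3)*15 = (-5 + 3)*15 = -2*15 = -30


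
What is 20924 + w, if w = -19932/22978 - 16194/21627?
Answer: 1732879719208/82824201 ≈ 20922.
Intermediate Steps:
w = -133862516/82824201 (w = -19932*1/22978 - 16194*1/21627 = -9966/11489 - 5398/7209 = -133862516/82824201 ≈ -1.6162)
20924 + w = 20924 - 133862516/82824201 = 1732879719208/82824201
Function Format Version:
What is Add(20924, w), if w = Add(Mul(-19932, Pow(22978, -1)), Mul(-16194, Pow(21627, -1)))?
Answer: Rational(1732879719208, 82824201) ≈ 20922.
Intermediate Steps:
w = Rational(-133862516, 82824201) (w = Add(Mul(-19932, Rational(1, 22978)), Mul(-16194, Rational(1, 21627))) = Add(Rational(-9966, 11489), Rational(-5398, 7209)) = Rational(-133862516, 82824201) ≈ -1.6162)
Add(20924, w) = Add(20924, Rational(-133862516, 82824201)) = Rational(1732879719208, 82824201)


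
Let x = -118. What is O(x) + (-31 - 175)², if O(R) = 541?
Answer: 42977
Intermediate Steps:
O(x) + (-31 - 175)² = 541 + (-31 - 175)² = 541 + (-206)² = 541 + 42436 = 42977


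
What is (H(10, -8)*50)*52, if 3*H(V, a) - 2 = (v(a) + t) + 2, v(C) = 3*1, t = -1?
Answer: 5200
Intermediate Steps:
v(C) = 3
H(V, a) = 2 (H(V, a) = 2/3 + ((3 - 1) + 2)/3 = 2/3 + (2 + 2)/3 = 2/3 + (1/3)*4 = 2/3 + 4/3 = 2)
(H(10, -8)*50)*52 = (2*50)*52 = 100*52 = 5200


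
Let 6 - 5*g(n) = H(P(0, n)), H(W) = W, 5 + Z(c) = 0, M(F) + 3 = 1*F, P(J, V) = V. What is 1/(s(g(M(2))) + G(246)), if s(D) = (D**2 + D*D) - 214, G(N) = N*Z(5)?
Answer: -25/36002 ≈ -0.00069441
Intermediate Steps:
M(F) = -3 + F (M(F) = -3 + 1*F = -3 + F)
Z(c) = -5 (Z(c) = -5 + 0 = -5)
g(n) = 6/5 - n/5
G(N) = -5*N (G(N) = N*(-5) = -5*N)
s(D) = -214 + 2*D**2 (s(D) = (D**2 + D**2) - 214 = 2*D**2 - 214 = -214 + 2*D**2)
1/(s(g(M(2))) + G(246)) = 1/((-214 + 2*(6/5 - (-3 + 2)/5)**2) - 5*246) = 1/((-214 + 2*(6/5 - 1/5*(-1))**2) - 1230) = 1/((-214 + 2*(6/5 + 1/5)**2) - 1230) = 1/((-214 + 2*(7/5)**2) - 1230) = 1/((-214 + 2*(49/25)) - 1230) = 1/((-214 + 98/25) - 1230) = 1/(-5252/25 - 1230) = 1/(-36002/25) = -25/36002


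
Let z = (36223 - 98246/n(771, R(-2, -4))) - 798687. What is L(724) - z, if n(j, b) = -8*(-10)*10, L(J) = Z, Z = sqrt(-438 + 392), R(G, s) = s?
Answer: 305034723/400 + I*sqrt(46) ≈ 7.6259e+5 + 6.7823*I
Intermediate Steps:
Z = I*sqrt(46) (Z = sqrt(-46) = I*sqrt(46) ≈ 6.7823*I)
L(J) = I*sqrt(46)
n(j, b) = 800 (n(j, b) = 80*10 = 800)
z = -305034723/400 (z = (36223 - 98246/800) - 798687 = (36223 - 98246*1/800) - 798687 = (36223 - 49123/400) - 798687 = 14440077/400 - 798687 = -305034723/400 ≈ -7.6259e+5)
L(724) - z = I*sqrt(46) - 1*(-305034723/400) = I*sqrt(46) + 305034723/400 = 305034723/400 + I*sqrt(46)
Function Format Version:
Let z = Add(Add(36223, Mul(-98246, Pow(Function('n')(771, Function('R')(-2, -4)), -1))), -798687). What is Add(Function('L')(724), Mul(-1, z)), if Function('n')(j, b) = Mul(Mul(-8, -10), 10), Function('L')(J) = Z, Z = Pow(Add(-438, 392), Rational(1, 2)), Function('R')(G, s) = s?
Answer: Add(Rational(305034723, 400), Mul(I, Pow(46, Rational(1, 2)))) ≈ Add(7.6259e+5, Mul(6.7823, I))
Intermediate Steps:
Z = Mul(I, Pow(46, Rational(1, 2))) (Z = Pow(-46, Rational(1, 2)) = Mul(I, Pow(46, Rational(1, 2))) ≈ Mul(6.7823, I))
Function('L')(J) = Mul(I, Pow(46, Rational(1, 2)))
Function('n')(j, b) = 800 (Function('n')(j, b) = Mul(80, 10) = 800)
z = Rational(-305034723, 400) (z = Add(Add(36223, Mul(-98246, Pow(800, -1))), -798687) = Add(Add(36223, Mul(-98246, Rational(1, 800))), -798687) = Add(Add(36223, Rational(-49123, 400)), -798687) = Add(Rational(14440077, 400), -798687) = Rational(-305034723, 400) ≈ -7.6259e+5)
Add(Function('L')(724), Mul(-1, z)) = Add(Mul(I, Pow(46, Rational(1, 2))), Mul(-1, Rational(-305034723, 400))) = Add(Mul(I, Pow(46, Rational(1, 2))), Rational(305034723, 400)) = Add(Rational(305034723, 400), Mul(I, Pow(46, Rational(1, 2))))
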